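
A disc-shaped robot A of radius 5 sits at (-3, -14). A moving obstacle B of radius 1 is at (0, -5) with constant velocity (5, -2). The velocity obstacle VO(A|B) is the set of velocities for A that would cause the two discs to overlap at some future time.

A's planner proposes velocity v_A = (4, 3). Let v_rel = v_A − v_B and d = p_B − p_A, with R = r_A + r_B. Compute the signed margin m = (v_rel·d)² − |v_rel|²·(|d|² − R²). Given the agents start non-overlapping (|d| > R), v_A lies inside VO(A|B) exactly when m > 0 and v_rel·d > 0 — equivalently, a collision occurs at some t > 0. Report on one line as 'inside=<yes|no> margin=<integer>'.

d = (3, 9),  |d|² = 90;  R = 5+1 = 6,  c = 90−6² = 54
v_rel = (-1, 5),  |v_rel|² = 26;  v_rel·d = (-1)·(3) + (5)·(9) = 42
26·t² − 84·t + 54 = 0  ⇒  m = 42² − 26·54 = 360
m = 360 > 0,  v_rel·d = 42 > 0  ⇒  inside

inside=yes margin=360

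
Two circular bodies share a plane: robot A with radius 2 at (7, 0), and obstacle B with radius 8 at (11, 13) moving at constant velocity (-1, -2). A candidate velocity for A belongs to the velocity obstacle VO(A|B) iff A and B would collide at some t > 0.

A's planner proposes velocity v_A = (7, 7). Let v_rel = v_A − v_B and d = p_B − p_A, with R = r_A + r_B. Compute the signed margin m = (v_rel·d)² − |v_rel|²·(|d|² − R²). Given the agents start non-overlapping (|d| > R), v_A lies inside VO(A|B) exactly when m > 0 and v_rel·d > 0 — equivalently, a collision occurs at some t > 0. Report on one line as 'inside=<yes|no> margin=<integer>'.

d = (4, 13),  |d|² = 185;  R = 2+8 = 10,  c = 185−10² = 85
v_rel = (8, 9),  |v_rel|² = 145;  v_rel·d = (8)·(4) + (9)·(13) = 149
145·t² − 298·t + 85 = 0  ⇒  m = 149² − 145·85 = 9876
m = 9876 > 0,  v_rel·d = 149 > 0  ⇒  inside

inside=yes margin=9876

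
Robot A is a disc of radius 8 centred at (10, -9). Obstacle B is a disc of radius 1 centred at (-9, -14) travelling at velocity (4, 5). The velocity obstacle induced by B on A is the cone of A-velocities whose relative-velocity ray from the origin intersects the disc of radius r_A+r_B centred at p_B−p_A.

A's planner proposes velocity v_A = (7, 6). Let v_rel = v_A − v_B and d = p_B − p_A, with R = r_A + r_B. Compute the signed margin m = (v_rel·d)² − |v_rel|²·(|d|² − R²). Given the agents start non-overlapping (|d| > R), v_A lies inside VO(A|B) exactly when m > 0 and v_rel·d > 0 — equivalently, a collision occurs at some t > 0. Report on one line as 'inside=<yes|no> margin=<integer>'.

d = (-19, -5),  |d|² = 386;  R = 8+1 = 9,  c = 386−9² = 305
v_rel = (3, 1),  |v_rel|² = 10;  v_rel·d = (3)·(-19) + (1)·(-5) = -62
10·t² + 124·t + 305 = 0  ⇒  m = (-62)² − 10·305 = 794
m = 794 > 0,  v_rel·d = -62 < 0  ⇒  outside

inside=no margin=794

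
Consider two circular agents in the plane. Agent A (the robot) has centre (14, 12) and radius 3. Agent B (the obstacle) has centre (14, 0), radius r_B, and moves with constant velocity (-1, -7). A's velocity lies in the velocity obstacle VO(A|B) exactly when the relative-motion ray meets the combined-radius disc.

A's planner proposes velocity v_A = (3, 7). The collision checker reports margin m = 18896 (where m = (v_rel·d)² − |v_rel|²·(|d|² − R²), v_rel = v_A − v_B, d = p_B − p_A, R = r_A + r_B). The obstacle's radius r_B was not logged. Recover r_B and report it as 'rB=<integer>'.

m = 18896
d = (0, -12);  v_rel = (4, 14),  |v_rel|² = 212
v_rel×d = (4)·(-12) − (14)·(0) = -48
since m = R²·212 − (-48)²:  R² = (2304 + 18896) / 212 = 100
R = √100 = 10  ⇒  r_B = 10 − 3 = 7

rB=7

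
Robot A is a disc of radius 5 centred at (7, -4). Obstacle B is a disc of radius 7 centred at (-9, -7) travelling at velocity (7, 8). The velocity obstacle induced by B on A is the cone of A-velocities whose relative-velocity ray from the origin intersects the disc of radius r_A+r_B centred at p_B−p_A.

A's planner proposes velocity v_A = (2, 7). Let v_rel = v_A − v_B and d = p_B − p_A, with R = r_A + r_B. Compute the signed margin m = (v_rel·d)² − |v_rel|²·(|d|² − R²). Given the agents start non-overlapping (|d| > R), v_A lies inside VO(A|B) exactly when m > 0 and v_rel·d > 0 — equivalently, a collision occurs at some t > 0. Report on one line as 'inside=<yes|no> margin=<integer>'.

d = (-16, -3),  |d|² = 265;  R = 5+7 = 12,  c = 265−12² = 121
v_rel = (-5, -1),  |v_rel|² = 26;  v_rel·d = (-5)·(-16) + (-1)·(-3) = 83
26·t² − 166·t + 121 = 0  ⇒  m = 83² − 26·121 = 3743
m = 3743 > 0,  v_rel·d = 83 > 0  ⇒  inside

inside=yes margin=3743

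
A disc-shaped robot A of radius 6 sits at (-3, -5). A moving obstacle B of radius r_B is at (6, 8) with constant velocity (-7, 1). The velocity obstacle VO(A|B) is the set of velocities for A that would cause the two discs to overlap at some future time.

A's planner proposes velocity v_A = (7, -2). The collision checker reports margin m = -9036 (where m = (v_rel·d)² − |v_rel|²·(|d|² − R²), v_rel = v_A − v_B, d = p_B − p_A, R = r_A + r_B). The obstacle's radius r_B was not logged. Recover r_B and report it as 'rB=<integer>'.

m = -9036
d = (9, 13);  v_rel = (14, -3),  |v_rel|² = 205
v_rel×d = (14)·(13) − (-3)·(9) = 209
since m = R²·205 − 209²:  R² = (43681 + -9036) / 205 = 169
R = √169 = 13  ⇒  r_B = 13 − 6 = 7

rB=7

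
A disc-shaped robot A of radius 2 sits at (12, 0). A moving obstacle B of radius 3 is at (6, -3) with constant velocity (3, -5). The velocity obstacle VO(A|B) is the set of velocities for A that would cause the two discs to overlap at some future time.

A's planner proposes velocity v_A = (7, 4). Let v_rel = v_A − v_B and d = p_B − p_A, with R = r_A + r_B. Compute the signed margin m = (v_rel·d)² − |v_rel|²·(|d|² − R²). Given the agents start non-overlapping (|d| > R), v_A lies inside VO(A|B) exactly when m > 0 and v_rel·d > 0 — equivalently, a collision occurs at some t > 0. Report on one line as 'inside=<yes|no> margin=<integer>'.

d = (-6, -3),  |d|² = 45;  R = 2+3 = 5,  c = 45−5² = 20
v_rel = (4, 9),  |v_rel|² = 97;  v_rel·d = (4)·(-6) + (9)·(-3) = -51
97·t² + 102·t + 20 = 0  ⇒  m = (-51)² − 97·20 = 661
m = 661 > 0,  v_rel·d = -51 < 0  ⇒  outside

inside=no margin=661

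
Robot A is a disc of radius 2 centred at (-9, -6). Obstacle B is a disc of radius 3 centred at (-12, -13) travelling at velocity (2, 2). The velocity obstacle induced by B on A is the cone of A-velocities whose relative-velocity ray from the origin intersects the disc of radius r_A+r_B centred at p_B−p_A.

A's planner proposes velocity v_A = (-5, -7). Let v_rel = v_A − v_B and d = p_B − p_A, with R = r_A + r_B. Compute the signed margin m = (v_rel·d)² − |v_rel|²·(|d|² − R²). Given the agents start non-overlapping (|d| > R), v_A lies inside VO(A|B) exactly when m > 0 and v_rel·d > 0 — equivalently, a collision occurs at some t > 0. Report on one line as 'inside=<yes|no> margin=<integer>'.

d = (-3, -7),  |d|² = 58;  R = 2+3 = 5,  c = 58−5² = 33
v_rel = (-7, -9),  |v_rel|² = 130;  v_rel·d = (-7)·(-3) + (-9)·(-7) = 84
130·t² − 168·t + 33 = 0  ⇒  m = 84² − 130·33 = 2766
m = 2766 > 0,  v_rel·d = 84 > 0  ⇒  inside

inside=yes margin=2766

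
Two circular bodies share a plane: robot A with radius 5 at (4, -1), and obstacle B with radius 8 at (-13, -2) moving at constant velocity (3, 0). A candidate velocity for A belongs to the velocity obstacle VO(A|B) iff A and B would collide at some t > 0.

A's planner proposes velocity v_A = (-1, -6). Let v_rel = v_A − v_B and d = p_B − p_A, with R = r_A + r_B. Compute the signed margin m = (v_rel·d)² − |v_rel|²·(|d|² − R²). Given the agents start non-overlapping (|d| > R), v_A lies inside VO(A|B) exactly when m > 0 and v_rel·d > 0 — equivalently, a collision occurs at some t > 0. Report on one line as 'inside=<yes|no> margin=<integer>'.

d = (-17, -1),  |d|² = 290;  R = 5+8 = 13,  c = 290−13² = 121
v_rel = (-4, -6),  |v_rel|² = 52;  v_rel·d = (-4)·(-17) + (-6)·(-1) = 74
52·t² − 148·t + 121 = 0  ⇒  m = 74² − 52·121 = -816
m = -816 < 0,  v_rel·d = 74 > 0  ⇒  outside

inside=no margin=-816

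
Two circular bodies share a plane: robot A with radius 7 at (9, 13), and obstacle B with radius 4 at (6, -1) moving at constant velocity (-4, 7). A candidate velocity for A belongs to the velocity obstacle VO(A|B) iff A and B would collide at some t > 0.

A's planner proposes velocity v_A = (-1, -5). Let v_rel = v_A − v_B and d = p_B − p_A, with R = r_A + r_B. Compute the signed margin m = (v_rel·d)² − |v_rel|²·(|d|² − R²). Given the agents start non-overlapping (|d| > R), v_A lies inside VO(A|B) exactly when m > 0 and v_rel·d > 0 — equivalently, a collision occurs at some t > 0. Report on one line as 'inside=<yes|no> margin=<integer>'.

d = (-3, -14),  |d|² = 205;  R = 7+4 = 11,  c = 205−11² = 84
v_rel = (3, -12),  |v_rel|² = 153;  v_rel·d = (3)·(-3) + (-12)·(-14) = 159
153·t² − 318·t + 84 = 0  ⇒  m = 159² − 153·84 = 12429
m = 12429 > 0,  v_rel·d = 159 > 0  ⇒  inside

inside=yes margin=12429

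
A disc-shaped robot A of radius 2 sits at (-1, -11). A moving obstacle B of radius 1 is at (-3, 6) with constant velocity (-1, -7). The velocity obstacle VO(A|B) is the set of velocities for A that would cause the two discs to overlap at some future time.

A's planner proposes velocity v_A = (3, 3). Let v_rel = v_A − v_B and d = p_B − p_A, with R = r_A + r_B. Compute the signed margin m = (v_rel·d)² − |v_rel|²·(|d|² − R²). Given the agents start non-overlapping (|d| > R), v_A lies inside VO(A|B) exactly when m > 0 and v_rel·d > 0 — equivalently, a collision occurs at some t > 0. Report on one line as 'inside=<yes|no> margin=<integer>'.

d = (-2, 17),  |d|² = 293;  R = 2+1 = 3,  c = 293−3² = 284
v_rel = (4, 10),  |v_rel|² = 116;  v_rel·d = (4)·(-2) + (10)·(17) = 162
116·t² − 324·t + 284 = 0  ⇒  m = 162² − 116·284 = -6700
m = -6700 < 0,  v_rel·d = 162 > 0  ⇒  outside

inside=no margin=-6700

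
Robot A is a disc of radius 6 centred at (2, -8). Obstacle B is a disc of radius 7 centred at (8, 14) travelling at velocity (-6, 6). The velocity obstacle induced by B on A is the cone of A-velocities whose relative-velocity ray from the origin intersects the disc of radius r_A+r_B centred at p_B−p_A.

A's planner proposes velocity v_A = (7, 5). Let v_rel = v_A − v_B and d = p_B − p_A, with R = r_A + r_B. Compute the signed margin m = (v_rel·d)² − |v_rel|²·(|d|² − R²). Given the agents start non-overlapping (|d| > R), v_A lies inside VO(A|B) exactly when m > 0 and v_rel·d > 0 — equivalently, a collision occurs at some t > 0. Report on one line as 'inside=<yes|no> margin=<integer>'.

d = (6, 22),  |d|² = 520;  R = 6+7 = 13,  c = 520−13² = 351
v_rel = (13, -1),  |v_rel|² = 170;  v_rel·d = (13)·(6) + (-1)·(22) = 56
170·t² − 112·t + 351 = 0  ⇒  m = 56² − 170·351 = -56534
m = -56534 < 0,  v_rel·d = 56 > 0  ⇒  outside

inside=no margin=-56534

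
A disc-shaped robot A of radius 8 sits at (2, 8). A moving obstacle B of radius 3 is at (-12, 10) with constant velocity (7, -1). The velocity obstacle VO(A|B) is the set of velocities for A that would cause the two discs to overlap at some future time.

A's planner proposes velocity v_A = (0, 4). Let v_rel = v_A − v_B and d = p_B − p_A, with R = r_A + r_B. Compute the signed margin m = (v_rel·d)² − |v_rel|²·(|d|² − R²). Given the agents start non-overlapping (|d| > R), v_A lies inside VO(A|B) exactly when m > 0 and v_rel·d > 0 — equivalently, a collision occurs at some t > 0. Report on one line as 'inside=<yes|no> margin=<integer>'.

d = (-14, 2),  |d|² = 200;  R = 8+3 = 11,  c = 200−11² = 79
v_rel = (-7, 5),  |v_rel|² = 74;  v_rel·d = (-7)·(-14) + (5)·(2) = 108
74·t² − 216·t + 79 = 0  ⇒  m = 108² − 74·79 = 5818
m = 5818 > 0,  v_rel·d = 108 > 0  ⇒  inside

inside=yes margin=5818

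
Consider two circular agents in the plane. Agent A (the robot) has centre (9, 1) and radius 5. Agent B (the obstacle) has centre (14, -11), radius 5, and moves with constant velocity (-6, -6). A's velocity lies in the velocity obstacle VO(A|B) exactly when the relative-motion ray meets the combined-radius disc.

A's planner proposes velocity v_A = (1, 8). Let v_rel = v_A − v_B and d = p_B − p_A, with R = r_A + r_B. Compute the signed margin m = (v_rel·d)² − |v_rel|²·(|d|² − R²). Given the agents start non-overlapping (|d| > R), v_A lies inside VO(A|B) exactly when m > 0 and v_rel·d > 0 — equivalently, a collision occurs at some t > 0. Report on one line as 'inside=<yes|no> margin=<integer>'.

d = (5, -12),  |d|² = 169;  R = 5+5 = 10,  c = 169−10² = 69
v_rel = (7, 14),  |v_rel|² = 245;  v_rel·d = (7)·(5) + (14)·(-12) = -133
245·t² + 266·t + 69 = 0  ⇒  m = (-133)² − 245·69 = 784
m = 784 > 0,  v_rel·d = -133 < 0  ⇒  outside

inside=no margin=784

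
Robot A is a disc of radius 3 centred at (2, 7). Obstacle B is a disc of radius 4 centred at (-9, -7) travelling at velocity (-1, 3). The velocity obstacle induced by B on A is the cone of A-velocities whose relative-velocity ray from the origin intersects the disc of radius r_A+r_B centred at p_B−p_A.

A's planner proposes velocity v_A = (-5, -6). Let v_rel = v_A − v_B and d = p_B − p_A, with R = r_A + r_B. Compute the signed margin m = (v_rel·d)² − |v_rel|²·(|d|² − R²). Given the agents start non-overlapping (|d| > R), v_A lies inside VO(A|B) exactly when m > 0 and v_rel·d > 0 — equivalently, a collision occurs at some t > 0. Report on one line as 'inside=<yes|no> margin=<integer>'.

d = (-11, -14),  |d|² = 317;  R = 3+4 = 7,  c = 317−7² = 268
v_rel = (-4, -9),  |v_rel|² = 97;  v_rel·d = (-4)·(-11) + (-9)·(-14) = 170
97·t² − 340·t + 268 = 0  ⇒  m = 170² − 97·268 = 2904
m = 2904 > 0,  v_rel·d = 170 > 0  ⇒  inside

inside=yes margin=2904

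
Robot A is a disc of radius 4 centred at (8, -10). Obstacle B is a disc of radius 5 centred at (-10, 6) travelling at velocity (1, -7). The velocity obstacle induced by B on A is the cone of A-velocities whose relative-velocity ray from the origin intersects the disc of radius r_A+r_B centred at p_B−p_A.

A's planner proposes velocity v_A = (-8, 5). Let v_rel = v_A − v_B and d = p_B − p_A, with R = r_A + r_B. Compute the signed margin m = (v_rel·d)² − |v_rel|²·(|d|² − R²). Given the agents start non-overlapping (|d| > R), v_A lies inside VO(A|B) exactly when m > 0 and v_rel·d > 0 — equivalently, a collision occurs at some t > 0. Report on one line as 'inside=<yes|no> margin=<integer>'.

d = (-18, 16),  |d|² = 580;  R = 4+5 = 9,  c = 580−9² = 499
v_rel = (-9, 12),  |v_rel|² = 225;  v_rel·d = (-9)·(-18) + (12)·(16) = 354
225·t² − 708·t + 499 = 0  ⇒  m = 354² − 225·499 = 13041
m = 13041 > 0,  v_rel·d = 354 > 0  ⇒  inside

inside=yes margin=13041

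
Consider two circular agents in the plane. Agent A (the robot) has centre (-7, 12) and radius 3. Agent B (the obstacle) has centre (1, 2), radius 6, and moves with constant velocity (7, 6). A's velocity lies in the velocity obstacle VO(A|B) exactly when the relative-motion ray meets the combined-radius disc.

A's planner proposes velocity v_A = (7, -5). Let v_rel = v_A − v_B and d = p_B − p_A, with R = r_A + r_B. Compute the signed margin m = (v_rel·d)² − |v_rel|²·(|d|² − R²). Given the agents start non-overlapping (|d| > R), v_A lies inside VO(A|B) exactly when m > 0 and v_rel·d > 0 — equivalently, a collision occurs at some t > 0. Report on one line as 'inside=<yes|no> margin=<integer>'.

d = (8, -10),  |d|² = 164;  R = 3+6 = 9,  c = 164−9² = 83
v_rel = (0, -11),  |v_rel|² = 121;  v_rel·d = (0)·(8) + (-11)·(-10) = 110
121·t² − 220·t + 83 = 0  ⇒  m = 110² − 121·83 = 2057
m = 2057 > 0,  v_rel·d = 110 > 0  ⇒  inside

inside=yes margin=2057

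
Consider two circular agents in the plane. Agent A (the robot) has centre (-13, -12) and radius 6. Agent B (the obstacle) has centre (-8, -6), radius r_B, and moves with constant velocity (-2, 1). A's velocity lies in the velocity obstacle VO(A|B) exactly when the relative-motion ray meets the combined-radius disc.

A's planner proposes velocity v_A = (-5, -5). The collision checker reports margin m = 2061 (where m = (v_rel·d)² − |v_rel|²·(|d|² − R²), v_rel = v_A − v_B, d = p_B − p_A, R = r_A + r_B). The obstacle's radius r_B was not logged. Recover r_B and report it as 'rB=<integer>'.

m = 2061
d = (5, 6);  v_rel = (-3, -6),  |v_rel|² = 45
v_rel×d = (-3)·(6) − (-6)·(5) = 12
since m = R²·45 − 12²:  R² = (144 + 2061) / 45 = 49
R = √49 = 7  ⇒  r_B = 7 − 6 = 1

rB=1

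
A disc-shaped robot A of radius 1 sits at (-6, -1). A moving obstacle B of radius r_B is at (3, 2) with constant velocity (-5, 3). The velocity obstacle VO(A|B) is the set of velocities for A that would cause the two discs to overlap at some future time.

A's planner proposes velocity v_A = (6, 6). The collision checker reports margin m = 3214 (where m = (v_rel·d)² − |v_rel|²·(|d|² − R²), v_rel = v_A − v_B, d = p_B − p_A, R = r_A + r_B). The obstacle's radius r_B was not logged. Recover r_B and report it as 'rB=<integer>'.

m = 3214
d = (9, 3);  v_rel = (11, 3),  |v_rel|² = 130
v_rel×d = (11)·(3) − (3)·(9) = 6
since m = R²·130 − 6²:  R² = (36 + 3214) / 130 = 25
R = √25 = 5  ⇒  r_B = 5 − 1 = 4

rB=4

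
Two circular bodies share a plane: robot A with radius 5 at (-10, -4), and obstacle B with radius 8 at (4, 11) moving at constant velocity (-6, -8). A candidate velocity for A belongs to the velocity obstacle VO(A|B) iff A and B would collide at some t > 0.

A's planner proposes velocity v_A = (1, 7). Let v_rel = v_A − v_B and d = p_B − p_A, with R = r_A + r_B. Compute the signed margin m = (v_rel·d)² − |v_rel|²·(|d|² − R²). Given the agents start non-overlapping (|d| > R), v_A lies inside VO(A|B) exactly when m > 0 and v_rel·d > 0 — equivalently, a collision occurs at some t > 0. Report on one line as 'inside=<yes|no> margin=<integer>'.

d = (14, 15),  |d|² = 421;  R = 5+8 = 13,  c = 421−13² = 252
v_rel = (7, 15),  |v_rel|² = 274;  v_rel·d = (7)·(14) + (15)·(15) = 323
274·t² − 646·t + 252 = 0  ⇒  m = 323² − 274·252 = 35281
m = 35281 > 0,  v_rel·d = 323 > 0  ⇒  inside

inside=yes margin=35281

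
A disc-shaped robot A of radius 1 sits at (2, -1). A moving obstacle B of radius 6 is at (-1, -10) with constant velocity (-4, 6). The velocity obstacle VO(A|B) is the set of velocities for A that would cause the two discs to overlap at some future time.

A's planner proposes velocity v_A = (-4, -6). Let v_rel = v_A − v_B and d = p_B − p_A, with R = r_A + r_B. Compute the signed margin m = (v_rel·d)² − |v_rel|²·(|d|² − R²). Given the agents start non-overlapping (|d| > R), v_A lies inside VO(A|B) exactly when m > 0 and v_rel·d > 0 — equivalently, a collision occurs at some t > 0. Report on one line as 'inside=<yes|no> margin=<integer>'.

d = (-3, -9),  |d|² = 90;  R = 1+6 = 7,  c = 90−7² = 41
v_rel = (0, -12),  |v_rel|² = 144;  v_rel·d = (0)·(-3) + (-12)·(-9) = 108
144·t² − 216·t + 41 = 0  ⇒  m = 108² − 144·41 = 5760
m = 5760 > 0,  v_rel·d = 108 > 0  ⇒  inside

inside=yes margin=5760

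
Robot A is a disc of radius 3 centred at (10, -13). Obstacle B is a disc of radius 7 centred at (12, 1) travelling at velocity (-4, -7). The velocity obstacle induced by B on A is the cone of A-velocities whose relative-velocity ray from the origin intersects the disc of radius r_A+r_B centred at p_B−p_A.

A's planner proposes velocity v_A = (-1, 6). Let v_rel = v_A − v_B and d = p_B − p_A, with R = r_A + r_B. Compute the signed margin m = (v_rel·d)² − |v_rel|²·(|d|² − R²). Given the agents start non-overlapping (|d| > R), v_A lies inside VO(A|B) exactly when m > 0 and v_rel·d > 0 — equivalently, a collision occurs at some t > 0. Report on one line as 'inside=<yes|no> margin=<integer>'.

d = (2, 14),  |d|² = 200;  R = 3+7 = 10,  c = 200−10² = 100
v_rel = (3, 13),  |v_rel|² = 178;  v_rel·d = (3)·(2) + (13)·(14) = 188
178·t² − 376·t + 100 = 0  ⇒  m = 188² − 178·100 = 17544
m = 17544 > 0,  v_rel·d = 188 > 0  ⇒  inside

inside=yes margin=17544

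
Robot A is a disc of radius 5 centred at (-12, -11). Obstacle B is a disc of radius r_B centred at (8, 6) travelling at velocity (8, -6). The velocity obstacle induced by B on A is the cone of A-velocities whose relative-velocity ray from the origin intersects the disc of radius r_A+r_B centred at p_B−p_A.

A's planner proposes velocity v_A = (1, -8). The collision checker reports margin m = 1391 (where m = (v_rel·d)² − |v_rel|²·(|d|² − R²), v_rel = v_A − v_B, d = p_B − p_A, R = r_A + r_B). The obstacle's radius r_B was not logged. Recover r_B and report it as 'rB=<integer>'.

m = 1391
d = (20, 17);  v_rel = (-7, -2),  |v_rel|² = 53
v_rel×d = (-7)·(17) − (-2)·(20) = -79
since m = R²·53 − (-79)²:  R² = (6241 + 1391) / 53 = 144
R = √144 = 12  ⇒  r_B = 12 − 5 = 7

rB=7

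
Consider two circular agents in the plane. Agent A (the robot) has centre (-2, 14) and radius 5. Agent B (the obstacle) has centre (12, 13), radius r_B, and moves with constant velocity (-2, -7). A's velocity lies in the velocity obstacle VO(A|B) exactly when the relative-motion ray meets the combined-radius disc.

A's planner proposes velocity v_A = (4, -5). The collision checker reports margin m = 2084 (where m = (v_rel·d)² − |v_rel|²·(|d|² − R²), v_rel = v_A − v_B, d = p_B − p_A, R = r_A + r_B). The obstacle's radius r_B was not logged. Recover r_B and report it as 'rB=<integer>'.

m = 2084
d = (14, -1);  v_rel = (6, 2),  |v_rel|² = 40
v_rel×d = (6)·(-1) − (2)·(14) = -34
since m = R²·40 − (-34)²:  R² = (1156 + 2084) / 40 = 81
R = √81 = 9  ⇒  r_B = 9 − 5 = 4

rB=4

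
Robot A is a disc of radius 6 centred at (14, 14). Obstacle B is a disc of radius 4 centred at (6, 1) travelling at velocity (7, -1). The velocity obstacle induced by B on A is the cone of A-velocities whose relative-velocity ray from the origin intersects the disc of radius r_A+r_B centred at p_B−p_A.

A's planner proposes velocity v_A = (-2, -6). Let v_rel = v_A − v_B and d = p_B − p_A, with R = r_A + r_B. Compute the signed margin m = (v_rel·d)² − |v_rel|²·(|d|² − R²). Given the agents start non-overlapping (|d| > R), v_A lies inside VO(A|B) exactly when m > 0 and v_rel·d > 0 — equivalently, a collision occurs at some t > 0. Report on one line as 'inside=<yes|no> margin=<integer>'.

d = (-8, -13),  |d|² = 233;  R = 6+4 = 10,  c = 233−10² = 133
v_rel = (-9, -5),  |v_rel|² = 106;  v_rel·d = (-9)·(-8) + (-5)·(-13) = 137
106·t² − 274·t + 133 = 0  ⇒  m = 137² − 106·133 = 4671
m = 4671 > 0,  v_rel·d = 137 > 0  ⇒  inside

inside=yes margin=4671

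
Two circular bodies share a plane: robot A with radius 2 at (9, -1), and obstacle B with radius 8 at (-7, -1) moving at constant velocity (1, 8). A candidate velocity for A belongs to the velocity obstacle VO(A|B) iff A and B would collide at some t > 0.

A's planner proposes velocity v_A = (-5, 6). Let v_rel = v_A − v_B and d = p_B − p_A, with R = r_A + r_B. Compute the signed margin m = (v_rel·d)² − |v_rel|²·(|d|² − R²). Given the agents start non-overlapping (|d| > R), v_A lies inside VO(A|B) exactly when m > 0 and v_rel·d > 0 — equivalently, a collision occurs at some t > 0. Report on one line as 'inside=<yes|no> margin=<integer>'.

d = (-16, 0),  |d|² = 256;  R = 2+8 = 10,  c = 256−10² = 156
v_rel = (-6, -2),  |v_rel|² = 40;  v_rel·d = (-6)·(-16) + (-2)·(0) = 96
40·t² − 192·t + 156 = 0  ⇒  m = 96² − 40·156 = 2976
m = 2976 > 0,  v_rel·d = 96 > 0  ⇒  inside

inside=yes margin=2976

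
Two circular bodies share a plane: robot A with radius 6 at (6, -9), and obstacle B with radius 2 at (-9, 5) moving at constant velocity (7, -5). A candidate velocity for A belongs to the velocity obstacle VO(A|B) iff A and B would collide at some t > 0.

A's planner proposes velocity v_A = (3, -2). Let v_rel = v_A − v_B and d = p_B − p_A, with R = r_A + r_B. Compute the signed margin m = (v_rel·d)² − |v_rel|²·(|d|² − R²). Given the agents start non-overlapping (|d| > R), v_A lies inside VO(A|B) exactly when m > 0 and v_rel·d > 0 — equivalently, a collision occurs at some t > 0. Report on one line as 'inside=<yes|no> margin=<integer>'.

d = (-15, 14),  |d|² = 421;  R = 6+2 = 8,  c = 421−8² = 357
v_rel = (-4, 3),  |v_rel|² = 25;  v_rel·d = (-4)·(-15) + (3)·(14) = 102
25·t² − 204·t + 357 = 0  ⇒  m = 102² − 25·357 = 1479
m = 1479 > 0,  v_rel·d = 102 > 0  ⇒  inside

inside=yes margin=1479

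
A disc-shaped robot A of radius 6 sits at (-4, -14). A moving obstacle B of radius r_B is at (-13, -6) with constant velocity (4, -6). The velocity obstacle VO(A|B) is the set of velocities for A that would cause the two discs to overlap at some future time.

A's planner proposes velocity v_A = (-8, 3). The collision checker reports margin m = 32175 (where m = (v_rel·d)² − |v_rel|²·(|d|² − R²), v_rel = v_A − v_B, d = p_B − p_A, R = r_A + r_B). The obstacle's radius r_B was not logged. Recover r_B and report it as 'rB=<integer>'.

m = 32175
d = (-9, 8);  v_rel = (-12, 9),  |v_rel|² = 225
v_rel×d = (-12)·(8) − (9)·(-9) = -15
since m = R²·225 − (-15)²:  R² = (225 + 32175) / 225 = 144
R = √144 = 12  ⇒  r_B = 12 − 6 = 6

rB=6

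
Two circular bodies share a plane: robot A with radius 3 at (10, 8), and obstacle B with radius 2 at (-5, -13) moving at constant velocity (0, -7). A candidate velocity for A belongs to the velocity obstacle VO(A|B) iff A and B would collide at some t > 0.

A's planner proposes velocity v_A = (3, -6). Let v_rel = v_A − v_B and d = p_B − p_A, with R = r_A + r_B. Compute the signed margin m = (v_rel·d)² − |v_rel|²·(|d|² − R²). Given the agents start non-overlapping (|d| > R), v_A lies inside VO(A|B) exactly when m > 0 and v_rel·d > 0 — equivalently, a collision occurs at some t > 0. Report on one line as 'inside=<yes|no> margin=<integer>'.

d = (-15, -21),  |d|² = 666;  R = 3+2 = 5,  c = 666−5² = 641
v_rel = (3, 1),  |v_rel|² = 10;  v_rel·d = (3)·(-15) + (1)·(-21) = -66
10·t² + 132·t + 641 = 0  ⇒  m = (-66)² − 10·641 = -2054
m = -2054 < 0,  v_rel·d = -66 < 0  ⇒  outside

inside=no margin=-2054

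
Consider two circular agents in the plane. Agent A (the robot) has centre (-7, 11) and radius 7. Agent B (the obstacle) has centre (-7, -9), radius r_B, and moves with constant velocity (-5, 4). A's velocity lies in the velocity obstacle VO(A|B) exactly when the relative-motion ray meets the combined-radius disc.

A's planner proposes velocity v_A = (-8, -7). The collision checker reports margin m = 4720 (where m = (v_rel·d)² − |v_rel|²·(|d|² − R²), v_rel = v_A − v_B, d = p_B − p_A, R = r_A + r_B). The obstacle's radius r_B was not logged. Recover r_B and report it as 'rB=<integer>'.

m = 4720
d = (0, -20);  v_rel = (-3, -11),  |v_rel|² = 130
v_rel×d = (-3)·(-20) − (-11)·(0) = 60
since m = R²·130 − 60²:  R² = (3600 + 4720) / 130 = 64
R = √64 = 8  ⇒  r_B = 8 − 7 = 1

rB=1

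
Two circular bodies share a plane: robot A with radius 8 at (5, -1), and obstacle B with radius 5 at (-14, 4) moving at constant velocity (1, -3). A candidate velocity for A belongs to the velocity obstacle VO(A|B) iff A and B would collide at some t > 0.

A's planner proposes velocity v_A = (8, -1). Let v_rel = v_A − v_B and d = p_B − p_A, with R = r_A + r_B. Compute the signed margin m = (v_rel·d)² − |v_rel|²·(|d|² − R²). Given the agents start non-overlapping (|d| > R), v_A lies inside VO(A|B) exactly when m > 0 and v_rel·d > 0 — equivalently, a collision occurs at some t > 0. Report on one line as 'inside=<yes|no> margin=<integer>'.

d = (-19, 5),  |d|² = 386;  R = 8+5 = 13,  c = 386−13² = 217
v_rel = (7, 2),  |v_rel|² = 53;  v_rel·d = (7)·(-19) + (2)·(5) = -123
53·t² + 246·t + 217 = 0  ⇒  m = (-123)² − 53·217 = 3628
m = 3628 > 0,  v_rel·d = -123 < 0  ⇒  outside

inside=no margin=3628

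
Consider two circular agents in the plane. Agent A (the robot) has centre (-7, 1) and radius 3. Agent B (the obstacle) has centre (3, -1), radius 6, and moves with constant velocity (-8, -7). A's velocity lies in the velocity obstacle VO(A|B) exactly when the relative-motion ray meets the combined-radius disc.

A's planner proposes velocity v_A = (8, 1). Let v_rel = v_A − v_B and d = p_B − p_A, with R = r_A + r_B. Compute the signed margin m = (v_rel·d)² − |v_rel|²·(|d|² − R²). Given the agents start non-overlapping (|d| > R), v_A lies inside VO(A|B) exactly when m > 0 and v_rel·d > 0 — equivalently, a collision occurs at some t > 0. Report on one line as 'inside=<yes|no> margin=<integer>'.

d = (10, -2),  |d|² = 104;  R = 3+6 = 9,  c = 104−9² = 23
v_rel = (16, 8),  |v_rel|² = 320;  v_rel·d = (16)·(10) + (8)·(-2) = 144
320·t² − 288·t + 23 = 0  ⇒  m = 144² − 320·23 = 13376
m = 13376 > 0,  v_rel·d = 144 > 0  ⇒  inside

inside=yes margin=13376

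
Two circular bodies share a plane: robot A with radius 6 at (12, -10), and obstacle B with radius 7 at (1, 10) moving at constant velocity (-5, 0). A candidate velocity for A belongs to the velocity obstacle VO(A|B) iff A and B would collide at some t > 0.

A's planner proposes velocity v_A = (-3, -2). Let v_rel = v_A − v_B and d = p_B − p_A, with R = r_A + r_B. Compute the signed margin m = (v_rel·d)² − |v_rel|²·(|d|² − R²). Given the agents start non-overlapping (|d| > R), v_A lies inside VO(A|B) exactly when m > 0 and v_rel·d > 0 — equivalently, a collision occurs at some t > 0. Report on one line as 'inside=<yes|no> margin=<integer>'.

d = (-11, 20),  |d|² = 521;  R = 6+7 = 13,  c = 521−13² = 352
v_rel = (2, -2),  |v_rel|² = 8;  v_rel·d = (2)·(-11) + (-2)·(20) = -62
8·t² + 124·t + 352 = 0  ⇒  m = (-62)² − 8·352 = 1028
m = 1028 > 0,  v_rel·d = -62 < 0  ⇒  outside

inside=no margin=1028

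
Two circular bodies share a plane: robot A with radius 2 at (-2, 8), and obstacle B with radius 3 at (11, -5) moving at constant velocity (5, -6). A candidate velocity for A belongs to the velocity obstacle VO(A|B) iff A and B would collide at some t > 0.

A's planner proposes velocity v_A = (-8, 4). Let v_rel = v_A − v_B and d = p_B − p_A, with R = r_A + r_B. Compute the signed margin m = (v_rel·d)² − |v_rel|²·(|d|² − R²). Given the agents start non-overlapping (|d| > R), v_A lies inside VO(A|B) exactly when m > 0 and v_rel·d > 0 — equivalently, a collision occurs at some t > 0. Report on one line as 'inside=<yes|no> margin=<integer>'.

d = (13, -13),  |d|² = 338;  R = 2+3 = 5,  c = 338−5² = 313
v_rel = (-13, 10),  |v_rel|² = 269;  v_rel·d = (-13)·(13) + (10)·(-13) = -299
269·t² + 598·t + 313 = 0  ⇒  m = (-299)² − 269·313 = 5204
m = 5204 > 0,  v_rel·d = -299 < 0  ⇒  outside

inside=no margin=5204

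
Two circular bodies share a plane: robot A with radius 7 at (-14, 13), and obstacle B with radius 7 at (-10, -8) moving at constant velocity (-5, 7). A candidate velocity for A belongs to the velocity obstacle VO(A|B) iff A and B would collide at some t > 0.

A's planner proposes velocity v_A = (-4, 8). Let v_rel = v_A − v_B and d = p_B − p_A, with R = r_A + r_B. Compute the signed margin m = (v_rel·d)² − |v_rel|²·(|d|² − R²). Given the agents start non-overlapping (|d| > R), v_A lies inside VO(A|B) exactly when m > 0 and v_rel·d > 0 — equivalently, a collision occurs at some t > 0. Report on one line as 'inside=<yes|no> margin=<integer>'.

d = (4, -21),  |d|² = 457;  R = 7+7 = 14,  c = 457−14² = 261
v_rel = (1, 1),  |v_rel|² = 2;  v_rel·d = (1)·(4) + (1)·(-21) = -17
2·t² + 34·t + 261 = 0  ⇒  m = (-17)² − 2·261 = -233
m = -233 < 0,  v_rel·d = -17 < 0  ⇒  outside

inside=no margin=-233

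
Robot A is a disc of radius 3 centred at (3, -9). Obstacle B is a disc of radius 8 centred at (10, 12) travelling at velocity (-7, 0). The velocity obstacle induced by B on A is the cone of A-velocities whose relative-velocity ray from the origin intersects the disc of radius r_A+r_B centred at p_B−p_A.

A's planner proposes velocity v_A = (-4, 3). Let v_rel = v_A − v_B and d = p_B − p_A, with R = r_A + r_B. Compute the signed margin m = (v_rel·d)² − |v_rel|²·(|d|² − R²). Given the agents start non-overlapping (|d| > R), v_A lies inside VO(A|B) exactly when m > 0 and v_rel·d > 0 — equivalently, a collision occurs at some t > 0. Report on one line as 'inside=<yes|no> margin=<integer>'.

d = (7, 21),  |d|² = 490;  R = 3+8 = 11,  c = 490−11² = 369
v_rel = (3, 3),  |v_rel|² = 18;  v_rel·d = (3)·(7) + (3)·(21) = 84
18·t² − 168·t + 369 = 0  ⇒  m = 84² − 18·369 = 414
m = 414 > 0,  v_rel·d = 84 > 0  ⇒  inside

inside=yes margin=414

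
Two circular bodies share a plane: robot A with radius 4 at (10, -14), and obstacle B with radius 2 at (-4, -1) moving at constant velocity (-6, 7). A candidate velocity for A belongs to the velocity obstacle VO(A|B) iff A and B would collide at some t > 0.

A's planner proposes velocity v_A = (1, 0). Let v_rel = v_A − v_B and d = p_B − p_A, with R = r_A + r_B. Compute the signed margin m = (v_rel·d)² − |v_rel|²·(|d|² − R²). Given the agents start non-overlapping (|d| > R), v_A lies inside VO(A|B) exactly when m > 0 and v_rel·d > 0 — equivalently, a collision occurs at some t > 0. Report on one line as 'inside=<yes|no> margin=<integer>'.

d = (-14, 13),  |d|² = 365;  R = 4+2 = 6,  c = 365−6² = 329
v_rel = (7, -7),  |v_rel|² = 98;  v_rel·d = (7)·(-14) + (-7)·(13) = -189
98·t² + 378·t + 329 = 0  ⇒  m = (-189)² − 98·329 = 3479
m = 3479 > 0,  v_rel·d = -189 < 0  ⇒  outside

inside=no margin=3479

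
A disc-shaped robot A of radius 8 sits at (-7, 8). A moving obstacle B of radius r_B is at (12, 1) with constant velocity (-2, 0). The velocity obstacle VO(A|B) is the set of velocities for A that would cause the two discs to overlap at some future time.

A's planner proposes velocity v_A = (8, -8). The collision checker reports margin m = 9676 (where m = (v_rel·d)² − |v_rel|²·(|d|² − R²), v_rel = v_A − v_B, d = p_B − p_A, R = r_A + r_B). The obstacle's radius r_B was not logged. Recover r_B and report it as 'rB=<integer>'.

m = 9676
d = (19, -7);  v_rel = (10, -8),  |v_rel|² = 164
v_rel×d = (10)·(-7) − (-8)·(19) = 82
since m = R²·164 − 82²:  R² = (6724 + 9676) / 164 = 100
R = √100 = 10  ⇒  r_B = 10 − 8 = 2

rB=2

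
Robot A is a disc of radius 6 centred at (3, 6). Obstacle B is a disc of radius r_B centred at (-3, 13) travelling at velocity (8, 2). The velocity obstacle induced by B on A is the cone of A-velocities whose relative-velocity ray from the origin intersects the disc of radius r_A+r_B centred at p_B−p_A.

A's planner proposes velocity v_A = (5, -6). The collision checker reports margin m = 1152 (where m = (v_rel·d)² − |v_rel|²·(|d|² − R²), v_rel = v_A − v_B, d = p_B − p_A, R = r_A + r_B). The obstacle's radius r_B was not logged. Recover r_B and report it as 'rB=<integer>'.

m = 1152
d = (-6, 7);  v_rel = (-3, -8),  |v_rel|² = 73
v_rel×d = (-3)·(7) − (-8)·(-6) = -69
since m = R²·73 − (-69)²:  R² = (4761 + 1152) / 73 = 81
R = √81 = 9  ⇒  r_B = 9 − 6 = 3

rB=3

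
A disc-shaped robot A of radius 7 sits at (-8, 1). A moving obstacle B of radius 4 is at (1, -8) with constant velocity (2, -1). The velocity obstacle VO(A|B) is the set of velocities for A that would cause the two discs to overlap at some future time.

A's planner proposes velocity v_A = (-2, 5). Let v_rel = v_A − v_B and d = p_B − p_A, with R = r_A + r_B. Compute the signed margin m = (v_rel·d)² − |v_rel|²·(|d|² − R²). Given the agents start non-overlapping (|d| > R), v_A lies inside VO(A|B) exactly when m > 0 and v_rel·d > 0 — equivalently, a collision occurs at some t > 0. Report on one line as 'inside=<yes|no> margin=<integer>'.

d = (9, -9),  |d|² = 162;  R = 7+4 = 11,  c = 162−11² = 41
v_rel = (-4, 6),  |v_rel|² = 52;  v_rel·d = (-4)·(9) + (6)·(-9) = -90
52·t² + 180·t + 41 = 0  ⇒  m = (-90)² − 52·41 = 5968
m = 5968 > 0,  v_rel·d = -90 < 0  ⇒  outside

inside=no margin=5968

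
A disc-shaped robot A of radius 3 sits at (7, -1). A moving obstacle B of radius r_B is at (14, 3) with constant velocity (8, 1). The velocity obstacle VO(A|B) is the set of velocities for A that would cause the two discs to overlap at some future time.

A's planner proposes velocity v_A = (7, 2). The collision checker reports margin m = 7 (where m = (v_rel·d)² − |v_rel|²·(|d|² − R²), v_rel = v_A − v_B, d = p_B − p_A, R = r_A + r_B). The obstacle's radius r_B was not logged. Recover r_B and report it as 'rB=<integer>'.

m = 7
d = (7, 4);  v_rel = (-1, 1),  |v_rel|² = 2
v_rel×d = (-1)·(4) − (1)·(7) = -11
since m = R²·2 − (-11)²:  R² = (121 + 7) / 2 = 64
R = √64 = 8  ⇒  r_B = 8 − 3 = 5

rB=5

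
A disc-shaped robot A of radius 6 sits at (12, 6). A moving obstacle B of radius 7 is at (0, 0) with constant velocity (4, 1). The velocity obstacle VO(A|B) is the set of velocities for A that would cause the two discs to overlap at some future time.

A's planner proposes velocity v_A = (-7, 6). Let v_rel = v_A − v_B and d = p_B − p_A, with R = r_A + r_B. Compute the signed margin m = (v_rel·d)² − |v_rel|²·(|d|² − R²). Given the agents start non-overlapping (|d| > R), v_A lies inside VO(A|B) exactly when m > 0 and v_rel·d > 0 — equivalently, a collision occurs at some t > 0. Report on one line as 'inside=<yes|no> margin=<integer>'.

d = (-12, -6),  |d|² = 180;  R = 6+7 = 13,  c = 180−13² = 11
v_rel = (-11, 5),  |v_rel|² = 146;  v_rel·d = (-11)·(-12) + (5)·(-6) = 102
146·t² − 204·t + 11 = 0  ⇒  m = 102² − 146·11 = 8798
m = 8798 > 0,  v_rel·d = 102 > 0  ⇒  inside

inside=yes margin=8798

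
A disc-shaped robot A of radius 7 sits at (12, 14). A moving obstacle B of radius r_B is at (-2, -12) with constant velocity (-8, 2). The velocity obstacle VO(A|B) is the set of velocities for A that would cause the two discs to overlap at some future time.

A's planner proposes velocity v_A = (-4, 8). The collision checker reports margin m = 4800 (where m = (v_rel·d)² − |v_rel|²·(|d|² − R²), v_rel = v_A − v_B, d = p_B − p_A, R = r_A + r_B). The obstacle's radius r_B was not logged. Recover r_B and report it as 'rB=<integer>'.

m = 4800
d = (-14, -26);  v_rel = (4, 6),  |v_rel|² = 52
v_rel×d = (4)·(-26) − (6)·(-14) = -20
since m = R²·52 − (-20)²:  R² = (400 + 4800) / 52 = 100
R = √100 = 10  ⇒  r_B = 10 − 7 = 3

rB=3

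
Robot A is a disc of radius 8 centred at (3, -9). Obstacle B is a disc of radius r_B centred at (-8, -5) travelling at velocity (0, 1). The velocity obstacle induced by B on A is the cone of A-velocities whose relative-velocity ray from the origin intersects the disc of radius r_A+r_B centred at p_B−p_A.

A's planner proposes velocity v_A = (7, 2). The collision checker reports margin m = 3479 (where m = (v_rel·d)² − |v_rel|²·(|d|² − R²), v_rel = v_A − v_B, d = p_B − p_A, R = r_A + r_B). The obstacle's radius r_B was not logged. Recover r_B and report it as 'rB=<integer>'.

m = 3479
d = (-11, 4);  v_rel = (7, 1),  |v_rel|² = 50
v_rel×d = (7)·(4) − (1)·(-11) = 39
since m = R²·50 − 39²:  R² = (1521 + 3479) / 50 = 100
R = √100 = 10  ⇒  r_B = 10 − 8 = 2

rB=2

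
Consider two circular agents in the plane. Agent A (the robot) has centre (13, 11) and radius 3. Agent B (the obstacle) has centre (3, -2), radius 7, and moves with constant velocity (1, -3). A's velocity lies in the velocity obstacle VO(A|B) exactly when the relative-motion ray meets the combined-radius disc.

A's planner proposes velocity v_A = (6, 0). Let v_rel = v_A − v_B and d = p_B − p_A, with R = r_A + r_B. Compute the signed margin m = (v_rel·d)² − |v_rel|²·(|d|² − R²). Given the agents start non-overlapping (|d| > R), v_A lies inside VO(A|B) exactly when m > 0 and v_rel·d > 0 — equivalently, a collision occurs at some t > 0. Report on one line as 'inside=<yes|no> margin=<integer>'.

d = (-10, -13),  |d|² = 269;  R = 3+7 = 10,  c = 269−10² = 169
v_rel = (5, 3),  |v_rel|² = 34;  v_rel·d = (5)·(-10) + (3)·(-13) = -89
34·t² + 178·t + 169 = 0  ⇒  m = (-89)² − 34·169 = 2175
m = 2175 > 0,  v_rel·d = -89 < 0  ⇒  outside

inside=no margin=2175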